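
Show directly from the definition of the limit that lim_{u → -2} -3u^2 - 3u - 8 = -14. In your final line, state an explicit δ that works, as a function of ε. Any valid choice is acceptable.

Let ε > 0 be given. We want δ > 0 such that 0 < |u + 2| < δ implies |(-3u^2 - 3u - 8) + 14| < ε.
(-3u^2 - 3u - 8) + 14 = -3u^2 - 3u + 6 = (u + 2)(-3u + 3).
So |(-3u^2 - 3u - 8) + 14| = |u + 2|·|-3u + 3|.
Assume first that |u + 2| < 2, so |u| < 4. Then |-3u + 3| ≤ 3·4 + 3 = 15.
Hence |(-3u^2 - 3u - 8) + 14| ≤ 15|u + 2| < ε provided |u + 2| < ε/15.
Choosing δ = min(2, ε/15) ensures both conditions, hence |(-3u^2 - 3u - 8) + 14| < ε.

δ = min(2, ε/15)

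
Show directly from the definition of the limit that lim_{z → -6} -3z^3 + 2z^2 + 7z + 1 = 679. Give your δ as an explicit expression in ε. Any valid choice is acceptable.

Let ε > 0. We want δ > 0 such that 0 < |z + 6| < δ implies |(-3z^3 + 2z^2 + 7z + 1) − 679| < ε.
(-3z^3 + 2z^2 + 7z + 1) − 679 = -3z^3 + 2z^2 + 7z - 678 = (z + 6)(-3z^2 + 20z - 113).
So |(-3z^3 + 2z^2 + 7z + 1) − 679| = |z + 6|·|-3z^2 + 20z - 113|.
Require δ ≤ 1. Then |z + 6| < 1 gives |z| < 7, and by the triangle inequality |-3z^2 + 20z - 113| ≤ 3·7^2 + 20·7 + 113 = 400.
Hence |(-3z^3 + 2z^2 + 7z + 1) − 679| ≤ 400|z + 6| < ε provided |z + 6| < ε/400.
Choosing δ = min(1, ε/400) ensures both conditions, hence |(-3z^3 + 2z^2 + 7z + 1) − 679| < ε.

δ = min(1, ε/400)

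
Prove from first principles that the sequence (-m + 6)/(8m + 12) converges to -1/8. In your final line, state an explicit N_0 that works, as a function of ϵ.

N_0 = (15/16)/ϵ

Fix ϵ > 0. For m ≥ 1, |(-m + 6)/(8m + 12) + 1/8| = |60|/(8(8m + 12)) = 60/(8(8m + 12)).
Since 8m + 12 ≥ 8m for m ≥ 1, this is ≤ 60/(8·8m) = (15/16)/m.
So |(-m + 6)/(8m + 12) + 1/8| < ϵ whenever m > (15/16)/ϵ.
Take N_0 = (15/16)/ϵ. If m > N_0 then |(-m + 6)/(8m + 12) + 1/8| ≤ (15/16)/m < ϵ.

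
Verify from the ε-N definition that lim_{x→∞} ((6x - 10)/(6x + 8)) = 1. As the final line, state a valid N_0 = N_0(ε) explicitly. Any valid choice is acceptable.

Let ε > 0. We seek N_0 > 0 such that x > N_0 implies |(6x - 10)/(6x + 8) − 1| < ε.
(6x - 10)/(6x + 8) − 1 = (6(6x - 10) − 6(6x + 8)) / (6(6x + 8)) = -108/(6(6x + 8)).
For x > 0 we have 6x + 8 > 6x, so |(6x - 10)/(6x + 8) − 1| = 108/(6(6x + 8)) < 108/(6·6x) = 3/x.
Thus |(6x - 10)/(6x + 8) − 1| < ε whenever x > 3/ε.
Take N_0 = 3/ε. If x > N_0 then |(6x - 10)/(6x + 8) − 1| < 3/x < ε.

N_0 = 3/ε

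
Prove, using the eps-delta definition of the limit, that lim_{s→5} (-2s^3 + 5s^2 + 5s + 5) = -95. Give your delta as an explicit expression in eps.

delta = min(1, eps/122)

Let eps > 0. We want delta > 0 such that 0 < |s − 5| < delta implies |(-2s^3 + 5s^2 + 5s + 5) + 95| < eps.
(-2s^3 + 5s^2 + 5s + 5) + 95 = -2s^3 + 5s^2 + 5s + 100 = (s − 5)(-2s^2 - 5s - 20).
So |(-2s^3 + 5s^2 + 5s + 5) + 95| = |s − 5|·|-2s^2 - 5s - 20|.
Assume first that |s − 5| < 1, so |s| < 6. Then |-2s^2 - 5s - 20| ≤ 2·6^2 + 5·6 + 20 = 122.
Hence |(-2s^3 + 5s^2 + 5s + 5) + 95| ≤ 122|s − 5| < eps provided |s − 5| < eps/122.
Take delta = min(1, eps/122). Then 0 < |s − 5| < delta gives both |s − 5| < 1 and |s − 5| < eps/122, so |(-2s^3 + 5s^2 + 5s + 5) + 95| < eps.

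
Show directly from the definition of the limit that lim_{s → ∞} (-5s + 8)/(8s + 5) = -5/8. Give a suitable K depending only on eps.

Let eps > 0. We seek K > 0 such that s > K implies |(-5s + 8)/(8s + 5) + 5/8| < eps.
(-5s + 8)/(8s + 5) + 5/8 = (8(-5s + 8) − (-5)(8s + 5)) / (8(8s + 5)) = 89/(8(8s + 5)).
For s > 0 we have 8s + 5 > 8s, so |(-5s + 8)/(8s + 5) + 5/8| = 89/(8(8s + 5)) < 89/(8·8s) = (89/64)/s.
Thus |(-5s + 8)/(8s + 5) + 5/8| < eps whenever s > (89/64)/eps.
Take K = (89/64)/eps. If s > K then |(-5s + 8)/(8s + 5) + 5/8| < (89/64)/s < eps.

K = (89/64)/eps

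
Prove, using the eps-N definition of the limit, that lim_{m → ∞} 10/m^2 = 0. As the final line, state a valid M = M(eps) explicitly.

Let eps > 0. For m ≥ 1, |10/m^2 − 0| = 10/m^2.
10/m^2 < eps ⇔ m^2 > 10/eps ⇔ m > (10/eps)^{1/2}.
Take M = (10/eps)^{1/2}. Then m > M implies 10/m^2 < eps.

M = (10/eps)^{1/2}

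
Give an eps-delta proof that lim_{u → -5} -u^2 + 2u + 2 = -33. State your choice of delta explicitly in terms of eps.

Suppose eps > 0. We want delta > 0 such that 0 < |u + 5| < delta implies |(-u^2 + 2u + 2) + 33| < eps.
(-u^2 + 2u + 2) + 33 = -u^2 + 2u + 35 = (u + 5)(-u + 7).
So |(-u^2 + 2u + 2) + 33| = |u + 5|·|-u + 7|.
Assume first that |u + 5| < 1, so |u| < 6. Then |-u + 7| ≤ 6 + 7 = 13.
Hence |(-u^2 + 2u + 2) + 33| ≤ 13|u + 5| < eps provided |u + 5| < eps/13.
Take delta = min(1, eps/13). Then 0 < |u + 5| < delta gives both |u + 5| < 1 and |u + 5| < eps/13, so |(-u^2 + 2u + 2) + 33| < eps.

delta = min(1, eps/13)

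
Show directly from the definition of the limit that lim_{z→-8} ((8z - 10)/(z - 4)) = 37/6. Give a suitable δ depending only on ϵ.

δ = min(6, (36/11)ϵ)

Let ϵ > 0. We want δ > 0 with 0 < |z + 8| < δ ⇒ |(8z - 10)/(z - 4) − (37/6)| < ϵ.
Combining over a common denominator, (8z - 10)/(z - 4) − (37/6) = [(8z - 10)·(-12) − (-74)·(z - 4)] / [(-12)·(z - 4)] = -22(z + 8) / ((-12)(z - 4)).
So |(8z - 10)/(z - 4) − (37/6)| = 22|z + 8| / (12·|z − 4|).
Restrict δ ≤ 6. Then |z + 8| < 6 gives |z − 4| = |(z + 8) + (-12)| ≥ 12 − 6 = 6.
Hence |(8z - 10)/(z - 4) − (37/6)| < 22|z + 8|/(12·6) = (11/36)|z + 8|, which is < ϵ once |z + 8| < (36/11)ϵ.
Take δ = min(6, (36/11)ϵ). Then 0 < |z + 8| < δ forces both bounds, so |(8z - 10)/(z - 4) − (37/6)| < ϵ.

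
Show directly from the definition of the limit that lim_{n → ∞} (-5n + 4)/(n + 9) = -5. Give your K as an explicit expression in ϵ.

K = 49/ϵ

Let ϵ > 0. For n ≥ 1, |(-5n + 4)/(n + 9) + 5| = |49|/((n + 9)) = 49/((n + 9)).
Since n + 9 ≥ n for n ≥ 1, this is ≤ 49/(n) = 49/n.
So |(-5n + 4)/(n + 9) + 5| < ϵ whenever n > 49/ϵ.
Take K = 49/ϵ. If n > K then |(-5n + 4)/(n + 9) + 5| ≤ 49/n < ϵ.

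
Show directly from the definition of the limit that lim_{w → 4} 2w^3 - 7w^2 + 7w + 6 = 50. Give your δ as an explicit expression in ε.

Suppose ε > 0. We want δ > 0 such that 0 < |w − 4| < δ implies |(2w^3 - 7w^2 + 7w + 6) − 50| < ε.
(2w^3 - 7w^2 + 7w + 6) − 50 = 2w^3 - 7w^2 + 7w - 44 = (w − 4)(2w^2 + w + 11).
So |(2w^3 - 7w^2 + 7w + 6) − 50| = |w − 4|·|2w^2 + w + 11|.
Assume first that |w − 4| < 2, so |w| < 6. Then |2w^2 + w + 11| ≤ 2·6^2 + 6 + 11 = 89.
Hence |(2w^3 - 7w^2 + 7w + 6) − 50| ≤ 89|w − 4| < ε provided |w − 4| < ε/89.
Choosing δ = min(2, ε/89) ensures both conditions, hence |(2w^3 - 7w^2 + 7w + 6) − 50| < ε.

δ = min(2, ε/89)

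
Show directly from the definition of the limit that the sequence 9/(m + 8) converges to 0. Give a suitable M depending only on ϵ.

Let ϵ > 0. For m ≥ 1, |9/(m + 8) − 0| = 9/(m + 8) ≤ 9/m.
We need 9/m < ϵ, i.e. m > 9/ϵ.
Take M = 9/ϵ. If m > M then |9/(m + 8)| ≤ 9/m < ϵ.

M = 9/ϵ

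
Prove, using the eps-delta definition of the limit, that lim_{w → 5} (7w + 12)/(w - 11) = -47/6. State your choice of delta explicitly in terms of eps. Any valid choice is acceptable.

Let eps > 0 be given. We want delta > 0 with 0 < |w − 5| < delta ⇒ |(7w + 12)/(w - 11) + 47/6| < eps.
Combining over a common denominator, (7w + 12)/(w - 11) + 47/6 = [(7w + 12)·(-6) − 47·(w - 11)] / [(-6)·(w - 11)] = -89(w − 5) / ((-6)(w - 11)).
So |(7w + 12)/(w - 11) + 47/6| = 89|w − 5| / (6·|w − 11|).
Restrict delta ≤ 3. Then |w − 5| < 3 gives |w − 11| = |(w − 5) + (-6)| ≥ 6 − 3 = 3.
Hence |(7w + 12)/(w - 11) + 47/6| < 89|w − 5|/(6·3) = (89/18)|w − 5|, which is < eps once |w − 5| < (18/89)eps.
Take delta = min(3, (18/89)eps). Then 0 < |w − 5| < delta forces both bounds, so |(7w + 12)/(w - 11) + 47/6| < eps.

delta = min(3, (18/89)eps)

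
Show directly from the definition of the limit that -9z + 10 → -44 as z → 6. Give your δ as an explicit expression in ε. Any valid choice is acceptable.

Let ε > 0 be given. We need δ > 0 so that 0 < |z − 6| < δ implies |(-9z + 10) + 44| < ε.
Since (-9z + 10) + 44 = -9(z − 6), we have |(-9z + 10) + 44| = 9|z − 6|.
Thus it suffices that |z − 6| < ε/9.
Choosing δ = ε/9 gives |(-9z + 10) + 44| = 9|z − 6| < ε whenever |z − 6| < δ.

δ = ε/9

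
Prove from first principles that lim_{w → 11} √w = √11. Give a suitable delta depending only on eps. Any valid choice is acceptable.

Fix eps > 0. We want delta > 0 such that 0 < |w − 11| < delta implies |√w − √11| < eps.
Rationalise: √w − √11 = (w − 11)/(√w + √11), so |√w − √11| = |w − 11|/(√w + √11).
Restrict delta ≤ 11 so that |w − 11| < 11 forces w > 0, and then √w + √11 > √11.
Hence |√w − √11| < |w − 11|/√11, which is < eps once |w − 11| < √11·eps.
Take delta = min(11, √11·eps). If 0 < |w − 11| < delta then w > 0 and |√w − √11| < |w − 11|/√11 < eps.

delta = min(11, √11·eps)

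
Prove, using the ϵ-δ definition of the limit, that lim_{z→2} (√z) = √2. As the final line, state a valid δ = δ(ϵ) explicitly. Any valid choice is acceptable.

δ = min(2, √2·ϵ)

Suppose ϵ > 0. We want δ > 0 such that 0 < |z − 2| < δ implies |√z − √2| < ϵ.
Rationalise: √z − √2 = (z − 2)/(√z + √2), so |√z − √2| = |z − 2|/(√z + √2).
Restrict δ ≤ 2 so that |z − 2| < 2 forces z > 0, and then √z + √2 > √2.
Hence |√z − √2| < |z − 2|/√2, which is < ϵ once |z − 2| < √2·ϵ.
Take δ = min(2, √2·ϵ). If 0 < |z − 2| < δ then z > 0 and |√z − √2| < |z − 2|/√2 < ϵ.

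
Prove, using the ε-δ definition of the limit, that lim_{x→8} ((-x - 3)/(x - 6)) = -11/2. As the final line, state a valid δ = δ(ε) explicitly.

Let ε > 0. We want δ > 0 with 0 < |x − 8| < δ ⇒ |(-x - 3)/(x - 6) + 11/2| < ε.
Combining over a common denominator, (-x - 3)/(x - 6) + 11/2 = [(-x - 3)·2 − (-11)·(x - 6)] / [2·(x - 6)] = 9(x − 8) / (2(x - 6)).
So |(-x - 3)/(x - 6) + 11/2| = 9|x − 8| / (2·|x − 6|).
Restrict δ ≤ 1. Then |x − 8| < 1 gives |x − 6| = |(x − 8) + 2| ≥ 2 − 1 = 1.
Hence |(-x - 3)/(x - 6) + 11/2| < 9|x − 8|/(2·1) = (9/2)|x − 8|, which is < ε once |x − 8| < (2/9)ε.
Take δ = min(1, (2/9)ε). Then 0 < |x − 8| < δ forces both bounds, so |(-x - 3)/(x - 6) + 11/2| < ε.

δ = min(1, (2/9)ε)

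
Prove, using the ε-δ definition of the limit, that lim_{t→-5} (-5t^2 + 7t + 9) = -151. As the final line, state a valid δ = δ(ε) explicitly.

δ = min(2, ε/67)

Fix ε > 0. We want δ > 0 such that 0 < |t + 5| < δ implies |(-5t^2 + 7t + 9) + 151| < ε.
(-5t^2 + 7t + 9) + 151 = -5t^2 + 7t + 160 = (t + 5)(-5t + 32).
So |(-5t^2 + 7t + 9) + 151| = |t + 5|·|-5t + 32|.
Assume first that |t + 5| < 2, so |t| < 7. Then |-5t + 32| ≤ 5·7 + 32 = 67.
Hence |(-5t^2 + 7t + 9) + 151| ≤ 67|t + 5| < ε provided |t + 5| < ε/67.
Choosing δ = min(2, ε/67) ensures both conditions, hence |(-5t^2 + 7t + 9) + 151| < ε.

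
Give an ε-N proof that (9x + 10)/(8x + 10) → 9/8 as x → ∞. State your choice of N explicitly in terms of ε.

Let ε > 0 be given. We seek N > 0 such that x > N implies |(9x + 10)/(8x + 10) − (9/8)| < ε.
(9x + 10)/(8x + 10) − (9/8) = (8(9x + 10) − 9(8x + 10)) / (8(8x + 10)) = -10/(8(8x + 10)).
For x > 0 we have 8x + 10 > 8x, so |(9x + 10)/(8x + 10) − (9/8)| = 10/(8(8x + 10)) < 10/(8·8x) = (5/32)/x.
Thus |(9x + 10)/(8x + 10) − (9/8)| < ε whenever x > (5/32)/ε.
Take N = (5/32)/ε. If x > N then |(9x + 10)/(8x + 10) − (9/8)| < (5/32)/x < ε.

N = (5/32)/ε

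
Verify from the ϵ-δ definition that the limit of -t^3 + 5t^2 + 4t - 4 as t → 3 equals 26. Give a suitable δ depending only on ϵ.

Suppose ϵ > 0. We want δ > 0 such that 0 < |t − 3| < δ implies |(-t^3 + 5t^2 + 4t - 4) − 26| < ϵ.
(-t^3 + 5t^2 + 4t - 4) − 26 = -t^3 + 5t^2 + 4t - 30 = (t − 3)(-t^2 + 2t + 10).
So |(-t^3 + 5t^2 + 4t - 4) − 26| = |t − 3|·|-t^2 + 2t + 10|.
Assume first that |t − 3| < 1, so |t| < 4. Then |-t^2 + 2t + 10| ≤ 4^2 + 2·4 + 10 = 34.
Hence |(-t^3 + 5t^2 + 4t - 4) − 26| ≤ 34|t − 3| < ϵ provided |t − 3| < ϵ/34.
Choosing δ = min(1, ϵ/34) ensures both conditions, hence |(-t^3 + 5t^2 + 4t - 4) − 26| < ϵ.

δ = min(1, ϵ/34)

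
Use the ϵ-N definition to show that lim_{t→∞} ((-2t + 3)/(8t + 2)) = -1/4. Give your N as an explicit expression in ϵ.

Fix ϵ > 0. We seek N > 0 such that t > N implies |(-2t + 3)/(8t + 2) + 1/4| < ϵ.
(-2t + 3)/(8t + 2) + 1/4 = (8(-2t + 3) − (-2)(8t + 2)) / (8(8t + 2)) = 28/(8(8t + 2)).
For t > 0 we have 8t + 2 > 8t, so |(-2t + 3)/(8t + 2) + 1/4| = 28/(8(8t + 2)) < 28/(8·8t) = (7/16)/t.
Thus |(-2t + 3)/(8t + 2) + 1/4| < ϵ whenever t > (7/16)/ϵ.
Take N = (7/16)/ϵ. If t > N then |(-2t + 3)/(8t + 2) + 1/4| < (7/16)/t < ϵ.

N = (7/16)/ϵ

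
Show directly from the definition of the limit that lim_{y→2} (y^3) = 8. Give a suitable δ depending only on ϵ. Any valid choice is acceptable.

δ = min(1, ϵ/19)

Suppose ϵ > 0. We seek δ > 0 with 0 < |y − 2| < δ ⇒ |y^3 − 8| < ϵ.
Factor: y^3 − 8 = (y − 2)(y^2 + 2y + 4), so |y^3 − 8| = |y − 2|·|y^2 + 2y + 4|.
Restrict δ ≤ 1. Then |y − 2| < 1 gives |y| < 3, so by the triangle inequality |y^2 + 2y + 4| ≤ 3^2 + 2·3 + 4 = 19.
Hence |y^3 − 8| ≤ 19|y − 2|, which is < ϵ once |y − 2| < ϵ/19.
Take δ = min(1, ϵ/19). If 0 < |y − 2| < δ then both bounds hold and |y^3 − 8| ≤ 19|y − 2| < 19·(ϵ/19) = ϵ.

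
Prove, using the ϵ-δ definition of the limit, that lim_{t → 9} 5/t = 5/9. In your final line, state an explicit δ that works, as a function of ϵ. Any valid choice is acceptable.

δ = min(9/2, (81/10)ϵ)

Fix ϵ > 0. We seek δ > 0 such that 0 < |t − 9| < δ implies |5/t − (5/9)| < ϵ.
|5/t − (5/9)| = 5·|9 − t|/(9·|t|) = 5|t − 9|/(9|t|).
Require δ ≤ 9/2 so that |t| > 9 − 9/2 = 9/2, hence 9|t| > 81/2.
Then |5/t − (5/9)| < 5|t − 9|/(81/2), which is < ϵ when |t − 9| < (81/10)ϵ.
Take δ = min(9/2, (81/10)ϵ). Then 0 < |t − 9| < δ gives both |t − 9| < 9/2 and |t − 9| < (81/10)ϵ, so |5/t − (5/9)| < ϵ.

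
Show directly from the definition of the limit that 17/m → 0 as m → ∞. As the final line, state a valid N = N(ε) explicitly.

Suppose ε > 0. For m ≥ 1, |17/m − 0| = 17/(m) ≤ 17/m.
We need 17/m < ε, i.e. m > 17/ε.
Take N = 17/ε. If m > N then |17/m| ≤ 17/m < ε.

N = 17/ε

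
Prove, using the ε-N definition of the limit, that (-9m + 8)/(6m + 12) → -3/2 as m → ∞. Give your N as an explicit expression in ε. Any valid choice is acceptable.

N = (13/3)/ε

Let ε > 0. For m ≥ 1, |(-9m + 8)/(6m + 12) + 3/2| = |156|/(6(6m + 12)) = 156/(6(6m + 12)).
Since 6m + 12 ≥ 6m for m ≥ 1, this is ≤ 156/(6·6m) = (13/3)/m.
So |(-9m + 8)/(6m + 12) + 3/2| < ε whenever m > (13/3)/ε.
Take N = (13/3)/ε. If m > N then |(-9m + 8)/(6m + 12) + 3/2| ≤ (13/3)/m < ε.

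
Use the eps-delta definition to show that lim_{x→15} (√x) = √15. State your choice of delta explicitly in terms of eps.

delta = min(15, √15·eps)

Fix eps > 0. We want delta > 0 such that 0 < |x − 15| < delta implies |√x − √15| < eps.
Rationalise: √x − √15 = (x − 15)/(√x + √15), so |√x − √15| = |x − 15|/(√x + √15).
Restrict delta ≤ 15 so that |x − 15| < 15 forces x > 0, and then √x + √15 > √15.
Hence |√x − √15| < |x − 15|/√15, which is < eps once |x − 15| < √15·eps.
Take delta = min(15, √15·eps). If 0 < |x − 15| < delta then x > 0 and |√x − √15| < |x − 15|/√15 < eps.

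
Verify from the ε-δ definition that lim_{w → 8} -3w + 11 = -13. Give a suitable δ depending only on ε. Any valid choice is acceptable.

Let ε > 0. We need δ > 0 so that 0 < |w − 8| < δ implies |(-3w + 11) + 13| < ε.
Since (-3w + 11) + 13 = -3(w − 8), we have |(-3w + 11) + 13| = 3|w − 8|.
Thus it suffices that |w − 8| < ε/3.
Take δ = ε/3. If 0 < |w − 8| < δ then |(-3w + 11) + 13| = 3|w − 8| < 3·(ε/3) = ε.

δ = ε/3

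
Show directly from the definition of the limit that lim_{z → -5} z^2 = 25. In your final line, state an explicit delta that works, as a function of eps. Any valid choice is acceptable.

Fix eps > 0. We seek delta > 0 with 0 < |z + 5| < delta ⇒ |z^2 − 25| < eps.
Factor: z^2 − 25 = (z + 5)(z - 5), so |z^2 − 25| = |z + 5|·|z - 5|.
Impose delta ≤ 2 so that |z| < 7; then |z - 5| ≤ 12.
Hence |z^2 − 25| ≤ 12|z + 5|, which is < eps once |z + 5| < eps/12.
Take delta = min(2, eps/12). If 0 < |z + 5| < delta then both bounds hold and |z^2 − 25| ≤ 12|z + 5| < 12·(eps/12) = eps.

delta = min(2, eps/12)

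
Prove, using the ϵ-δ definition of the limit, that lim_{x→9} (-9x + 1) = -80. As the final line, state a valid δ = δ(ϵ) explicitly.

Let ϵ > 0 be given. We need δ > 0 so that 0 < |x − 9| < δ implies |(-9x + 1) + 80| < ϵ.
Since (-9x + 1) + 80 = -9(x − 9), we have |(-9x + 1) + 80| = 9|x − 9|.
So 9|x − 9| < ϵ exactly when |x − 9| < ϵ/9.
Choosing δ = ϵ/9 gives |(-9x + 1) + 80| = 9|x − 9| < ϵ whenever |x − 9| < δ.

δ = ϵ/9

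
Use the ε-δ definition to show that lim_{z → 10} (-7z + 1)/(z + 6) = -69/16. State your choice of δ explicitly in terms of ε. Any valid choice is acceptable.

δ = min(8, (128/43)ε)

Fix ε > 0. We want δ > 0 with 0 < |z − 10| < δ ⇒ |(-7z + 1)/(z + 6) + 69/16| < ε.
Combining over a common denominator, (-7z + 1)/(z + 6) + 69/16 = [(-7z + 1)·16 − (-69)·(z + 6)] / [16·(z + 6)] = -43(z − 10) / (16(z + 6)).
So |(-7z + 1)/(z + 6) + 69/16| = 43|z − 10| / (16·|z + 6|).
Restrict δ ≤ 8. Then |z − 10| < 8 gives |z + 6| = |(z − 10) + 16| ≥ 16 − 8 = 8.
Hence |(-7z + 1)/(z + 6) + 69/16| < 43|z − 10|/(16·8) = (43/128)|z − 10|, which is < ε once |z − 10| < (128/43)ε.
Take δ = min(8, (128/43)ε). Then 0 < |z − 10| < δ forces both bounds, so |(-7z + 1)/(z + 6) + 69/16| < ε.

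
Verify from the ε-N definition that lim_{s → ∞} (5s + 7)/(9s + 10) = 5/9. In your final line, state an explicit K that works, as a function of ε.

Suppose ε > 0. We seek K > 0 such that s > K implies |(5s + 7)/(9s + 10) − (5/9)| < ε.
(5s + 7)/(9s + 10) − (5/9) = (9(5s + 7) − 5(9s + 10)) / (9(9s + 10)) = 13/(9(9s + 10)).
For s > 0 we have 9s + 10 > 9s, so |(5s + 7)/(9s + 10) − (5/9)| = 13/(9(9s + 10)) < 13/(9·9s) = (13/81)/s.
Thus |(5s + 7)/(9s + 10) − (5/9)| < ε whenever s > (13/81)/ε.
Take K = (13/81)/ε. If s > K then |(5s + 7)/(9s + 10) − (5/9)| < (13/81)/s < ε.

K = (13/81)/ε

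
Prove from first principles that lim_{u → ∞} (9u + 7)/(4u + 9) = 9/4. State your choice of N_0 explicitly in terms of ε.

Fix ε > 0. We seek N_0 > 0 such that u > N_0 implies |(9u + 7)/(4u + 9) − (9/4)| < ε.
(9u + 7)/(4u + 9) − (9/4) = (4(9u + 7) − 9(4u + 9)) / (4(4u + 9)) = -53/(4(4u + 9)).
For u > 0 we have 4u + 9 > 4u, so |(9u + 7)/(4u + 9) − (9/4)| = 53/(4(4u + 9)) < 53/(4·4u) = (53/16)/u.
Thus |(9u + 7)/(4u + 9) − (9/4)| < ε whenever u > (53/16)/ε.
Take N_0 = (53/16)/ε. If u > N_0 then |(9u + 7)/(4u + 9) − (9/4)| < (53/16)/u < ε.

N_0 = (53/16)/ε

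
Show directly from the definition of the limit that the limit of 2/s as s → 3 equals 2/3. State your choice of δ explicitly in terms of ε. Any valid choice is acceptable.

Let ε > 0 be given. We seek δ > 0 such that 0 < |s − 3| < δ implies |2/s − (2/3)| < ε.
|2/s − (2/3)| = 2·|3 − s|/(3·|s|) = 2|s − 3|/(3|s|).
Require δ ≤ 3/2 so that |s| > 3 − 3/2 = 3/2, hence 3|s| > 9/2.
Then |2/s − (2/3)| < 2|s − 3|/(9/2), which is < ε when |s − 3| < (9/4)ε.
Take δ = min(3/2, (9/4)ε). Then 0 < |s − 3| < δ gives both |s − 3| < 3/2 and |s − 3| < (9/4)ε, so |2/s − (2/3)| < ε.

δ = min(3/2, (9/4)ε)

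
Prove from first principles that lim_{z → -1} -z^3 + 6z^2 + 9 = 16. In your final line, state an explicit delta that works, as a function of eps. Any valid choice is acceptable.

delta = min(1, eps/25)

Let eps > 0 be given. We want delta > 0 such that 0 < |z + 1| < delta implies |(-z^3 + 6z^2 + 9) − 16| < eps.
(-z^3 + 6z^2 + 9) − 16 = -z^3 + 6z^2 - 7 = (z + 1)(-z^2 + 7z - 7).
So |(-z^3 + 6z^2 + 9) − 16| = |z + 1|·|-z^2 + 7z - 7|.
Require delta ≤ 1. Then |z + 1| < 1 gives |z| < 2, and by the triangle inequality |-z^2 + 7z - 7| ≤ 2^2 + 7·2 + 7 = 25.
Hence |(-z^3 + 6z^2 + 9) − 16| ≤ 25|z + 1| < eps provided |z + 1| < eps/25.
Take delta = min(1, eps/25). Then 0 < |z + 1| < delta gives both |z + 1| < 1 and |z + 1| < eps/25, so |(-z^3 + 6z^2 + 9) − 16| < eps.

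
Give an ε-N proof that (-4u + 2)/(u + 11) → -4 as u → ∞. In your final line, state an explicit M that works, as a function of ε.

Let ε > 0. We seek M > 0 such that u > M implies |(-4u + 2)/(u + 11) + 4| < ε.
(-4u + 2)/(u + 11) + 4 = ((-4u + 2) − (-4)(u + 11)) / ((u + 11)) = 46/((u + 11)).
For u > 0 we have u + 11 > u, so |(-4u + 2)/(u + 11) + 4| = 46/((u + 11)) < 46/(u) = 46/u.
Thus |(-4u + 2)/(u + 11) + 4| < ε whenever u > 46/ε.
Take M = 46/ε. If u > M then |(-4u + 2)/(u + 11) + 4| < 46/u < ε.

M = 46/ε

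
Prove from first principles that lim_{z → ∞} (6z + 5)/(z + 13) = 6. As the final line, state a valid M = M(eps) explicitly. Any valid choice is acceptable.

M = 73/eps

Fix eps > 0. We seek M > 0 such that z > M implies |(6z + 5)/(z + 13) − 6| < eps.
(6z + 5)/(z + 13) − 6 = ((6z + 5) − 6(z + 13)) / ((z + 13)) = -73/((z + 13)).
For z > 0 we have z + 13 > z, so |(6z + 5)/(z + 13) − 6| = 73/((z + 13)) < 73/(z) = 73/z.
Thus |(6z + 5)/(z + 13) − 6| < eps whenever z > 73/eps.
Take M = 73/eps. If z > M then |(6z + 5)/(z + 13) − 6| < 73/z < eps.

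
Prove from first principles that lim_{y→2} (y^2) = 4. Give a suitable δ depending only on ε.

Fix ε > 0. We seek δ > 0 with 0 < |y − 2| < δ ⇒ |y^2 − 4| < ε.
Factor: y^2 − 4 = (y − 2)(y + 2), so |y^2 − 4| = |y − 2|·|y + 2|.
Restrict δ ≤ 1. Then |y − 2| < 1 gives |y| < 3, so by the triangle inequality |y + 2| ≤ 3 + 2 = 5.
Hence |y^2 − 4| ≤ 5|y − 2|, which is < ε once |y − 2| < ε/5.
Take δ = min(1, ε/5). If 0 < |y − 2| < δ then both bounds hold and |y^2 − 4| ≤ 5|y − 2| < 5·(ε/5) = ε.

δ = min(1, ε/5)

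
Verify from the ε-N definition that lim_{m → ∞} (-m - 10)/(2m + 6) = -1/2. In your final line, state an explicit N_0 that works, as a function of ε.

Let ε > 0. For m ≥ 1, |(-m - 10)/(2m + 6) + 1/2| = |-14|/(2(2m + 6)) = 14/(2(2m + 6)).
Since 2m + 6 ≥ 2m for m ≥ 1, this is ≤ 14/(2·2m) = (7/2)/m.
So |(-m - 10)/(2m + 6) + 1/2| < ε whenever m > (7/2)/ε.
Take N_0 = (7/2)/ε. If m > N_0 then |(-m - 10)/(2m + 6) + 1/2| ≤ (7/2)/m < ε.

N_0 = (7/2)/ε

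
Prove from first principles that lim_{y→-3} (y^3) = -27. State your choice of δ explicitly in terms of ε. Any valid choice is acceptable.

Let ε > 0. We seek δ > 0 with 0 < |y + 3| < δ ⇒ |y^3 + 27| < ε.
Factor: y^3 + 27 = (y + 3)(y^2 - 3y + 9), so |y^3 + 27| = |y + 3|·|y^2 - 3y + 9|.
Restrict δ ≤ 2. Then |y + 3| < 2 gives |y| < 5, so by the triangle inequality |y^2 - 3y + 9| ≤ 5^2 + 3·5 + 9 = 49.
Hence |y^3 + 27| ≤ 49|y + 3|, which is < ε once |y + 3| < ε/49.
Take δ = min(2, ε/49). If 0 < |y + 3| < δ then both bounds hold and |y^3 + 27| ≤ 49|y + 3| < 49·(ε/49) = ε.

δ = min(2, ε/49)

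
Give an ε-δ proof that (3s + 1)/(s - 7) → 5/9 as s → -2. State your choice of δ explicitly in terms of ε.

Fix ε > 0. We want δ > 0 with 0 < |s + 2| < δ ⇒ |(3s + 1)/(s - 7) − (5/9)| < ε.
Combining over a common denominator, (3s + 1)/(s - 7) − (5/9) = [(3s + 1)·(-9) − (-5)·(s - 7)] / [(-9)·(s - 7)] = -22(s + 2) / ((-9)(s - 7)).
So |(3s + 1)/(s - 7) − (5/9)| = 22|s + 2| / (9·|s − 7|).
Restrict δ ≤ 9/2. Then |s + 2| < 9/2 gives |s − 7| = |(s + 2) + (-9)| ≥ 9 − 9/2 = 9/2.
Hence |(3s + 1)/(s - 7) − (5/9)| < 22|s + 2|/(9·(9/2)) = (44/81)|s + 2|, which is < ε once |s + 2| < (81/44)ε.
Take δ = min(9/2, (81/44)ε). Then 0 < |s + 2| < δ forces both bounds, so |(3s + 1)/(s - 7) − (5/9)| < ε.

δ = min(9/2, (81/44)ε)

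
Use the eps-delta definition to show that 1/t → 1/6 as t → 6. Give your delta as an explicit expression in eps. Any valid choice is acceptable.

Let eps > 0 be given. We seek delta > 0 such that 0 < |t − 6| < delta implies |1/t − (1/6)| < eps.
|1/t − (1/6)| = |6 − t|/(6·|t|) = |t − 6|/(6|t|).
Restrict delta ≤ 3. Then |t − 6| < 3 gives |t| > 3, so 6|t| > 18.
Then |1/t − (1/6)| < |t − 6|/18, which is < eps when |t − 6| < 18eps.
Take delta = min(3, 18eps). Then 0 < |t − 6| < delta gives both |t − 6| < 3 and |t − 6| < 18eps, so |1/t − (1/6)| < eps.

delta = min(3, 18eps)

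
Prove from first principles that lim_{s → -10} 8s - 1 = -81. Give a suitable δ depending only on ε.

δ = ε/8

Let ε > 0. We need δ > 0 so that 0 < |s + 10| < δ implies |(8s - 1) + 81| < ε.
|(8s - 1) + 81| = |8s + 80| = 8|s + 10|.
So 8|s + 10| < ε exactly when |s + 10| < ε/8.
Take δ = ε/8. If 0 < |s + 10| < δ then |(8s - 1) + 81| = 8|s + 10| < 8·(ε/8) = ε.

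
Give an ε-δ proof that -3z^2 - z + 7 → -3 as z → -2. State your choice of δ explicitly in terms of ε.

δ = min(1, ε/14)

Let ε > 0. We want δ > 0 such that 0 < |z + 2| < δ implies |(-3z^2 - z + 7) + 3| < ε.
(-3z^2 - z + 7) + 3 = -3z^2 - z + 10 = (z + 2)(-3z + 5).
So |(-3z^2 - z + 7) + 3| = |z + 2|·|-3z + 5|.
Assume first that |z + 2| < 1, so |z| < 3. Then |-3z + 5| ≤ 3·3 + 5 = 14.
Hence |(-3z^2 - z + 7) + 3| ≤ 14|z + 2| < ε provided |z + 2| < ε/14.
Take δ = min(1, ε/14). Then 0 < |z + 2| < δ gives both |z + 2| < 1 and |z + 2| < ε/14, so |(-3z^2 - z + 7) + 3| < ε.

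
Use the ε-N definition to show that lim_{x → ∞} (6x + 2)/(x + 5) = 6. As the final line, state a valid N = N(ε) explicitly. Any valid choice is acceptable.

N = 28/ε

Fix ε > 0. We seek N > 0 such that x > N implies |(6x + 2)/(x + 5) − 6| < ε.
(6x + 2)/(x + 5) − 6 = ((6x + 2) − 6(x + 5)) / ((x + 5)) = -28/((x + 5)).
For x > 0 we have x + 5 > x, so |(6x + 2)/(x + 5) − 6| = 28/((x + 5)) < 28/(x) = 28/x.
Thus |(6x + 2)/(x + 5) − 6| < ε whenever x > 28/ε.
Take N = 28/ε. If x > N then |(6x + 2)/(x + 5) − 6| < 28/x < ε.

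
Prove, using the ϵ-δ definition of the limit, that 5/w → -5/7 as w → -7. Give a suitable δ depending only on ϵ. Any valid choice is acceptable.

δ = min(7/2, (49/10)ϵ)

Fix ϵ > 0. We seek δ > 0 such that 0 < |w + 7| < δ implies |5/w + 5/7| < ϵ.
|5/w + 5/7| = 5·|-7 − w|/(7·|w|) = 5|w + 7|/(7|w|).
Restrict δ ≤ 7/2. Then |w + 7| < 7/2 gives |w| > 7/2, so 7|w| > 49/2.
Then |5/w + 5/7| < 5|w + 7|/(49/2), which is < ϵ when |w + 7| < (49/10)ϵ.
Take δ = min(7/2, (49/10)ϵ). Then 0 < |w + 7| < δ gives both |w + 7| < 7/2 and |w + 7| < (49/10)ϵ, so |5/w + 5/7| < ϵ.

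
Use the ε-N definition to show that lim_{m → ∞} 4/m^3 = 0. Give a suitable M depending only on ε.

M = (4/ε)^{1/3}

Let ε > 0 be given. For m ≥ 1, |4/m^3 − 0| = 4/m^3.
4/m^3 < ε ⇔ m^3 > 4/ε ⇔ m > (4/ε)^{1/3}.
Take M = (4/ε)^{1/3}. Then m > M implies 4/m^3 < ε.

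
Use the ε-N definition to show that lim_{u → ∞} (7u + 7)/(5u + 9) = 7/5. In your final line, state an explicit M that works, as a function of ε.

Let ε > 0. We seek M > 0 such that u > M implies |(7u + 7)/(5u + 9) − (7/5)| < ε.
(7u + 7)/(5u + 9) − (7/5) = (5(7u + 7) − 7(5u + 9)) / (5(5u + 9)) = -28/(5(5u + 9)).
For u > 0 we have 5u + 9 > 5u, so |(7u + 7)/(5u + 9) − (7/5)| = 28/(5(5u + 9)) < 28/(5·5u) = (28/25)/u.
Thus |(7u + 7)/(5u + 9) − (7/5)| < ε whenever u > (28/25)/ε.
Take M = (28/25)/ε. If u > M then |(7u + 7)/(5u + 9) − (7/5)| < (28/25)/u < ε.

M = (28/25)/ε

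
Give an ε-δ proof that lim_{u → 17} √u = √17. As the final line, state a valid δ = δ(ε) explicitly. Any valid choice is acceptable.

δ = min(17, √17·ε)

Suppose ε > 0. We want δ > 0 such that 0 < |u − 17| < δ implies |√u − √17| < ε.
Multiplying by the conjugate, |√u − √17| = |u − 17|/(√u + √17).
Restrict δ ≤ 17 so that |u − 17| < 17 forces u > 0, and then √u + √17 > √17.
Hence |√u − √17| < |u − 17|/√17, which is < ε once |u − 17| < √17·ε.
Take δ = min(17, √17·ε). If 0 < |u − 17| < δ then u > 0 and |√u − √17| < |u − 17|/√17 < ε.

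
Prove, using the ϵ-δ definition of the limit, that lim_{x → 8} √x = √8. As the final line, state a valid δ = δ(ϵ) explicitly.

δ = min(8, √8·ϵ)

Suppose ϵ > 0. We want δ > 0 such that 0 < |x − 8| < δ implies |√x − √8| < ϵ.
Rationalise: √x − √8 = (x − 8)/(√x + √8), so |√x − √8| = |x − 8|/(√x + √8).
Restrict δ ≤ 8 so that |x − 8| < 8 forces x > 0, and then √x + √8 > √8.
Hence |√x − √8| < |x − 8|/√8, which is < ϵ once |x − 8| < √8·ϵ.
Take δ = min(8, √8·ϵ). If 0 < |x − 8| < δ then x > 0 and |√x − √8| < |x − 8|/√8 < ϵ.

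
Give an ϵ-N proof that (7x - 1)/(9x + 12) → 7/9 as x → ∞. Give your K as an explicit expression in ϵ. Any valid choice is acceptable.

Let ϵ > 0 be given. We seek K > 0 such that x > K implies |(7x - 1)/(9x + 12) − (7/9)| < ϵ.
(7x - 1)/(9x + 12) − (7/9) = (9(7x - 1) − 7(9x + 12)) / (9(9x + 12)) = -93/(9(9x + 12)).
For x > 0 we have 9x + 12 > 9x, so |(7x - 1)/(9x + 12) − (7/9)| = 93/(9(9x + 12)) < 93/(9·9x) = (31/27)/x.
Thus |(7x - 1)/(9x + 12) − (7/9)| < ϵ whenever x > (31/27)/ϵ.
Take K = (31/27)/ϵ. If x > K then |(7x - 1)/(9x + 12) − (7/9)| < (31/27)/x < ϵ.

K = (31/27)/ϵ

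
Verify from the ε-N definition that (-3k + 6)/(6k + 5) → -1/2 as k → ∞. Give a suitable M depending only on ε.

Fix ε > 0. For k ≥ 1, |(-3k + 6)/(6k + 5) + 1/2| = |51|/(6(6k + 5)) = 51/(6(6k + 5)).
Since 6k + 5 ≥ 6k for k ≥ 1, this is ≤ 51/(6·6k) = (17/12)/k.
So |(-3k + 6)/(6k + 5) + 1/2| < ε whenever k > (17/12)/ε.
Take M = (17/12)/ε. If k > M then |(-3k + 6)/(6k + 5) + 1/2| ≤ (17/12)/k < ε.

M = (17/12)/ε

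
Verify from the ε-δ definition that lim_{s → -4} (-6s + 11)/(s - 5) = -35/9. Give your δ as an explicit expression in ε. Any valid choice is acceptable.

δ = min(9/2, (81/38)ε)

Let ε > 0. We want δ > 0 with 0 < |s + 4| < δ ⇒ |(-6s + 11)/(s - 5) + 35/9| < ε.
Combining over a common denominator, (-6s + 11)/(s - 5) + 35/9 = [(-6s + 11)·(-9) − 35·(s - 5)] / [(-9)·(s - 5)] = 19(s + 4) / ((-9)(s - 5)).
So |(-6s + 11)/(s - 5) + 35/9| = 19|s + 4| / (9·|s − 5|).
Require δ ≤ 9/2, so |s − 5| ≥ |-9| − |s + 4| > 9 − 9/2 = 9/2.
Hence |(-6s + 11)/(s - 5) + 35/9| < 19|s + 4|/(9·(9/2)) = (38/81)|s + 4|, which is < ε once |s + 4| < (81/38)ε.
Take δ = min(9/2, (81/38)ε). Then 0 < |s + 4| < δ forces both bounds, so |(-6s + 11)/(s - 5) + 35/9| < ε.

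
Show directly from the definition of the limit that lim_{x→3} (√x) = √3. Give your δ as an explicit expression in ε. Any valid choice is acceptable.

Let ε > 0 be given. We want δ > 0 such that 0 < |x − 3| < δ implies |√x − √3| < ε.
Rationalise: √x − √3 = (x − 3)/(√x + √3), so |√x − √3| = |x − 3|/(√x + √3).
Restrict δ ≤ 3 so that |x − 3| < 3 forces x > 0, and then √x + √3 > √3.
Hence |√x − √3| < |x − 3|/√3, which is < ε once |x − 3| < √3·ε.
Take δ = min(3, √3·ε). If 0 < |x − 3| < δ then x > 0 and |√x − √3| < |x − 3|/√3 < ε.

δ = min(3, √3·ε)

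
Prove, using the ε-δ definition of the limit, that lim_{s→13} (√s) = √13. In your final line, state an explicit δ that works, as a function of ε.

δ = min(13, √13·ε)

Let ε > 0. We want δ > 0 such that 0 < |s − 13| < δ implies |√s − √13| < ε.
Rationalise: √s − √13 = (s − 13)/(√s + √13), so |√s − √13| = |s − 13|/(√s + √13).
Restrict δ ≤ 13 so that |s − 13| < 13 forces s > 0, and then √s + √13 > √13.
Hence |√s − √13| < |s − 13|/√13, which is < ε once |s − 13| < √13·ε.
Take δ = min(13, √13·ε). If 0 < |s − 13| < δ then s > 0 and |√s − √13| < |s − 13|/√13 < ε.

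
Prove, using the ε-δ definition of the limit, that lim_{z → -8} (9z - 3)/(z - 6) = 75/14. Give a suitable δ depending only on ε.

δ = min(7, (98/51)ε)

Fix ε > 0. We want δ > 0 with 0 < |z + 8| < δ ⇒ |(9z - 3)/(z - 6) − (75/14)| < ε.
Combining over a common denominator, (9z - 3)/(z - 6) − (75/14) = [(9z - 3)·(-14) − (-75)·(z - 6)] / [(-14)·(z - 6)] = -51(z + 8) / ((-14)(z - 6)).
So |(9z - 3)/(z - 6) − (75/14)| = 51|z + 8| / (14·|z − 6|).
Require δ ≤ 7, so |z − 6| ≥ |-14| − |z + 8| > 14 − 7 = 7.
Hence |(9z - 3)/(z - 6) − (75/14)| < 51|z + 8|/(14·7) = (51/98)|z + 8|, which is < ε once |z + 8| < (98/51)ε.
Take δ = min(7, (98/51)ε). Then 0 < |z + 8| < δ forces both bounds, so |(9z - 3)/(z - 6) − (75/14)| < ε.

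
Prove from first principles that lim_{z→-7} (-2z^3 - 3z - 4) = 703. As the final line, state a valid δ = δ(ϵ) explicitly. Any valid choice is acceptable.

δ = min(1, ϵ/341)

Suppose ϵ > 0. We want δ > 0 such that 0 < |z + 7| < δ implies |(-2z^3 - 3z - 4) − 703| < ϵ.
(-2z^3 - 3z - 4) − 703 = -2z^3 - 3z - 707 = (z + 7)(-2z^2 + 14z - 101).
So |(-2z^3 - 3z - 4) − 703| = |z + 7|·|-2z^2 + 14z - 101|.
Assume first that |z + 7| < 1, so |z| < 8. Then |-2z^2 + 14z - 101| ≤ 2·8^2 + 14·8 + 101 = 341.
Hence |(-2z^3 - 3z - 4) − 703| ≤ 341|z + 7| < ϵ provided |z + 7| < ϵ/341.
Take δ = min(1, ϵ/341). Then 0 < |z + 7| < δ gives both |z + 7| < 1 and |z + 7| < ϵ/341, so |(-2z^3 - 3z - 4) − 703| < ϵ.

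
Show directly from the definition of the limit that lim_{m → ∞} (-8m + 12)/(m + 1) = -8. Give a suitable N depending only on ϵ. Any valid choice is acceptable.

Let ϵ > 0 be given. For m ≥ 1, |(-8m + 12)/(m + 1) + 8| = |20|/((m + 1)) = 20/((m + 1)).
Since m + 1 ≥ m for m ≥ 1, this is ≤ 20/(m) = 20/m.
So |(-8m + 12)/(m + 1) + 8| < ϵ whenever m > 20/ϵ.
Take N = 20/ϵ. If m > N then |(-8m + 12)/(m + 1) + 8| ≤ 20/m < ϵ.

N = 20/ϵ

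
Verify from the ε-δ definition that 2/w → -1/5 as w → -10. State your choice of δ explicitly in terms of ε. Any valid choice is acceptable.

Let ε > 0 be given. We seek δ > 0 such that 0 < |w + 10| < δ implies |2/w + 1/5| < ε.
|2/w + 1/5| = 2·|-10 − w|/(10·|w|) = 2|w + 10|/(10|w|).
Restrict δ ≤ 5. Then |w + 10| < 5 gives |w| > 5, so 10|w| > 50.
Then |2/w + 1/5| < 2|w + 10|/50, which is < ε when |w + 10| < 25ε.
Take δ = min(5, 25ε). Then 0 < |w + 10| < δ gives both |w + 10| < 5 and |w + 10| < 25ε, so |2/w + 1/5| < ε.

δ = min(5, 25ε)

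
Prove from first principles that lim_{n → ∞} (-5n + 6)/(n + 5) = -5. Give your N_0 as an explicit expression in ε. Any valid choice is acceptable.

N_0 = 31/ε

Suppose ε > 0. For n ≥ 1, |(-5n + 6)/(n + 5) + 5| = |31|/((n + 5)) = 31/((n + 5)).
Since n + 5 ≥ n for n ≥ 1, this is ≤ 31/(n) = 31/n.
So |(-5n + 6)/(n + 5) + 5| < ε whenever n > 31/ε.
Take N_0 = 31/ε. If n > N_0 then |(-5n + 6)/(n + 5) + 5| ≤ 31/n < ε.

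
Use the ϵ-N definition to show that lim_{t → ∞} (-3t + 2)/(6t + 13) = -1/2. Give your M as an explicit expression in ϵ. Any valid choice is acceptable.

M = (17/12)/ϵ

Let ϵ > 0 be given. We seek M > 0 such that t > M implies |(-3t + 2)/(6t + 13) + 1/2| < ϵ.
(-3t + 2)/(6t + 13) + 1/2 = (6(-3t + 2) − (-3)(6t + 13)) / (6(6t + 13)) = 51/(6(6t + 13)).
For t > 0 we have 6t + 13 > 6t, so |(-3t + 2)/(6t + 13) + 1/2| = 51/(6(6t + 13)) < 51/(6·6t) = (17/12)/t.
Thus |(-3t + 2)/(6t + 13) + 1/2| < ϵ whenever t > (17/12)/ϵ.
Take M = (17/12)/ϵ. If t > M then |(-3t + 2)/(6t + 13) + 1/2| < (17/12)/t < ϵ.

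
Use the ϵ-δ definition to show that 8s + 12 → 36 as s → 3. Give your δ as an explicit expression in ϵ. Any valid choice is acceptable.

δ = ϵ/8

Let ϵ > 0. We need δ > 0 so that 0 < |s − 3| < δ implies |(8s + 12) − 36| < ϵ.
Since (8s + 12) − 36 = 8(s − 3), we have |(8s + 12) − 36| = 8|s − 3|.
Thus it suffices that |s − 3| < ϵ/8.
Choosing δ = ϵ/8 gives |(8s + 12) − 36| = 8|s − 3| < ϵ whenever |s − 3| < δ.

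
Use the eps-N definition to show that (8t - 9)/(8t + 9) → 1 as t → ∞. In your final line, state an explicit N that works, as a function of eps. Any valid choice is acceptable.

N = (9/4)/eps

Let eps > 0 be given. We seek N > 0 such that t > N implies |(8t - 9)/(8t + 9) − 1| < eps.
(8t - 9)/(8t + 9) − 1 = (8(8t - 9) − 8(8t + 9)) / (8(8t + 9)) = -144/(8(8t + 9)).
For t > 0 we have 8t + 9 > 8t, so |(8t - 9)/(8t + 9) − 1| = 144/(8(8t + 9)) < 144/(8·8t) = (9/4)/t.
Thus |(8t - 9)/(8t + 9) − 1| < eps whenever t > (9/4)/eps.
Take N = (9/4)/eps. If t > N then |(8t - 9)/(8t + 9) − 1| < (9/4)/t < eps.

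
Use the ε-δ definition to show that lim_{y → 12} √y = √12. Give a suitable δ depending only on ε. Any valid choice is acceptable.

δ = min(12, √12·ε)

Let ε > 0 be given. We want δ > 0 such that 0 < |y − 12| < δ implies |√y − √12| < ε.
Rationalise: √y − √12 = (y − 12)/(√y + √12), so |√y − √12| = |y − 12|/(√y + √12).
Restrict δ ≤ 12 so that |y − 12| < 12 forces y > 0, and then √y + √12 > √12.
Hence |√y − √12| < |y − 12|/√12, which is < ε once |y − 12| < √12·ε.
Take δ = min(12, √12·ε). If 0 < |y − 12| < δ then y > 0 and |√y − √12| < |y − 12|/√12 < ε.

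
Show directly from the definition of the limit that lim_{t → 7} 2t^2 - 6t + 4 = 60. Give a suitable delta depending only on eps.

Let eps > 0 be given. We want delta > 0 such that 0 < |t − 7| < delta implies |(2t^2 - 6t + 4) − 60| < eps.
(2t^2 - 6t + 4) − 60 = 2t^2 - 6t - 56 = (t − 7)(2t + 8).
So |(2t^2 - 6t + 4) − 60| = |t − 7|·|2t + 8|.
Assume first that |t − 7| < 1, so |t| < 8. Then |2t + 8| ≤ 2·8 + 8 = 24.
Hence |(2t^2 - 6t + 4) − 60| ≤ 24|t − 7| < eps provided |t − 7| < eps/24.
Choosing delta = min(1, eps/24) ensures both conditions, hence |(2t^2 - 6t + 4) − 60| < eps.

delta = min(1, eps/24)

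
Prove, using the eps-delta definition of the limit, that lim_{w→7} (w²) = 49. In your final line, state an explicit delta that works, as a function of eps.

delta = min(1, eps/15)

Suppose eps > 0. We seek delta > 0 with 0 < |w − 7| < delta ⇒ |w² − 49| < eps.
Factor: w² − 49 = (w − 7)(w + 7), so |w² − 49| = |w − 7|·|w + 7|.
Impose delta ≤ 1 so that |w| < 8; then |w + 7| ≤ 15.
Hence |w² − 49| ≤ 15|w − 7|, which is < eps once |w − 7| < eps/15.
Take delta = min(1, eps/15). If 0 < |w − 7| < delta then both bounds hold and |w² − 49| ≤ 15|w − 7| < 15·(eps/15) = eps.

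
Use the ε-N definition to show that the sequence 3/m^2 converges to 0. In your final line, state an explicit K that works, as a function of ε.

Let ε > 0 be given. For m ≥ 1, |3/m^2 − 0| = 3/m^2.
3/m^2 < ε ⇔ m^2 > 3/ε ⇔ m > (3/ε)^{1/2}.
Take K = (3/ε)^{1/2}. Then m > K implies 3/m^2 < ε.

K = (3/ε)^{1/2}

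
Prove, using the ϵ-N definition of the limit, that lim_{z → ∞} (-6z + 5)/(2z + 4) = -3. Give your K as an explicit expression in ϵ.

Suppose ϵ > 0. We seek K > 0 such that z > K implies |(-6z + 5)/(2z + 4) + 3| < ϵ.
(-6z + 5)/(2z + 4) + 3 = (2(-6z + 5) − (-6)(2z + 4)) / (2(2z + 4)) = 34/(2(2z + 4)).
For z > 0 we have 2z + 4 > 2z, so |(-6z + 5)/(2z + 4) + 3| = 34/(2(2z + 4)) < 34/(2·2z) = (17/2)/z.
Thus |(-6z + 5)/(2z + 4) + 3| < ϵ whenever z > (17/2)/ϵ.
Take K = (17/2)/ϵ. If z > K then |(-6z + 5)/(2z + 4) + 3| < (17/2)/z < ϵ.

K = (17/2)/ϵ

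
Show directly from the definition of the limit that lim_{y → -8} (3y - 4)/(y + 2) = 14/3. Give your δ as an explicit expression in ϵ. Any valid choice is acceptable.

Let ϵ > 0. We want δ > 0 with 0 < |y + 8| < δ ⇒ |(3y - 4)/(y + 2) − (14/3)| < ϵ.
Combining over a common denominator, (3y - 4)/(y + 2) − (14/3) = [(3y - 4)·(-6) − (-28)·(y + 2)] / [(-6)·(y + 2)] = 10(y + 8) / ((-6)(y + 2)).
So |(3y - 4)/(y + 2) − (14/3)| = 10|y + 8| / (6·|y + 2|).
Restrict δ ≤ 3. Then |y + 8| < 3 gives |y + 2| = |(y + 8) + (-6)| ≥ 6 − 3 = 3.
Hence |(3y - 4)/(y + 2) − (14/3)| < 10|y + 8|/(6·3) = (5/9)|y + 8|, which is < ϵ once |y + 8| < (9/5)ϵ.
Take δ = min(3, (9/5)ϵ). Then 0 < |y + 8| < δ forces both bounds, so |(3y - 4)/(y + 2) − (14/3)| < ϵ.

δ = min(3, (9/5)ϵ)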